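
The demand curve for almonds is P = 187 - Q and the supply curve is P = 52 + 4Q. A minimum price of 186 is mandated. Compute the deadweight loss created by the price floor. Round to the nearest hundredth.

1690.00

Without the control, 187 - Q = 52 + 4Q so Q* = 27 and P* = 160.
At the floor price 186, quantity demanded is (187 - 186)/1 = 1; demand is the short side, so Q = 1 trades at P = 186.
The lost-trades triangle has base Q* - 1 = 26 and height equal to the gap between the curves at Q = 1, which is 186 - 56 = 130. DWL = (1/2)(26)(130) = 1690.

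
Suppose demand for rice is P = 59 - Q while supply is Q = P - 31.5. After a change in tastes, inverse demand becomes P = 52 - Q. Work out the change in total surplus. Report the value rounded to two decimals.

Rewriting supply in inverse form: P = 31.5 + Q.
Initial equilibrium: Q_0 = 13.75, P_0 = 45.25; CS_0 = (1/2)(13.75)(13.75) = 94.5312, PS_0 = (1/2)(13.75)(13.75) = 94.5312.
New equilibrium: 52 - Q = 31.5 + Q gives Q_1 = 10.25, P_1 = 41.75; CS_1 = 52.5312, PS_1 = 52.5312.
Change in total surplus = (52.5312 + 52.5312) - (94.5312 + 94.5312) = -84.

-84.00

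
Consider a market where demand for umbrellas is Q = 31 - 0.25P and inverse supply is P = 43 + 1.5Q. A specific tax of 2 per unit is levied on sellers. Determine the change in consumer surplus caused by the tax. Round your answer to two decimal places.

-21.16

Rewriting demand in inverse form: P = 124 - 4Q.
Pre-tax equilibrium: 124 - 4Q = 43 + 1.5Q gives Q* = 14.7273, P* = 65.0909.
A tax on sellers shifts supply up by 2: 124 - 4Q = 43 + 1.5Q + 2, so Q_t = 14.3636. Buyers pay P_b = 66.5455; sellers receive P_s = P_b - 2 = 64.5455.
CS falls from (1/2)(14.7273)(58.9091) = 433.7851 to (1/2)(14.3636)(57.4545) = 412.6281, a change of -21.157.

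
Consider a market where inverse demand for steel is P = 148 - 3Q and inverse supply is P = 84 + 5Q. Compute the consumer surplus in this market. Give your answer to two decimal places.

Equilibrium: 148 - 3Q = 84 + 5Q, so Q* = 8 and P* = 124.
CS is the area between the demand curve and P* from 0 to Q*: (1/2)(8)(24) = 96.

96.00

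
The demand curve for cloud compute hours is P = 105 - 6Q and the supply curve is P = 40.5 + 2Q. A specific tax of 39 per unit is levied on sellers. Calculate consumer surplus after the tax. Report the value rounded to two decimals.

30.48

Without the tax, 105 - 6Q = 40.5 + 2Q so Q* = 8.0625 and P* = 56.625.
With the tax, sellers need 39 more per unit: 105 - 6Q = 40.5 + 2Q + 39, so Q_t = 3.1875. Buyers pay P_b = 85.875; sellers receive P_s = P_b - 39 = 46.875.
CS = (1/2)(Q_t)(105 - P_b) = (1/2)(3.1875)(19.125) = 30.4805.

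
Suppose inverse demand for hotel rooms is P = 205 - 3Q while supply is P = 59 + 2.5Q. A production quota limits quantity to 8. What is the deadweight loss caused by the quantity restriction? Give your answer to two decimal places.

Unrestricted equilibrium: Q* = (205 - 59)/(3 + 2.5) = 26.5455.
At Q = 8 the demand price is 205 - 3(8) = 181 and the supply price is 59 + 2.5(8) = 79.
Deadweight loss is the triangle between the curves from 8 to 26.5455: (1/2)(181 - 79)(26.5455 - 8) = 945.8182.

945.82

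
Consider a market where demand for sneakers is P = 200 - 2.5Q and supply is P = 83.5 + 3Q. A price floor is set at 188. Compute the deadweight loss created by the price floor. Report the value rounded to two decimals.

Without the control, 200 - 2.5Q = 83.5 + 3Q so Q* = 21.1818 and P* = 147.0455.
At P = 188, buyers demand (200 - 188)/2.5 = 4.8 while sellers would supply more, so the quantity traded is 4.8 at price 188.
At Q = 4.8 the demand price is 188 and the supply price is 97.9. Deadweight loss is the triangle between the curves from 4.8 to 21.1818: (1/2)(188 - 97.9)(21.1818 - 4.8) = 738.0009.

738.00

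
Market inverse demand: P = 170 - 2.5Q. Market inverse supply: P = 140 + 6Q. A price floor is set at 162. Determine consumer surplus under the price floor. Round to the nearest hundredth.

12.80

Without the control, 170 - 2.5Q = 140 + 6Q so Q* = 3.5294 and P* = 161.1765.
At the floor price 162, quantity demanded is (170 - 162)/2.5 = 3.2; demand is the short side, so Q = 3.2 trades at P = 162.
CS is the triangle under demand above 162: (1/2)(3.2)(170 - 162) = 12.8.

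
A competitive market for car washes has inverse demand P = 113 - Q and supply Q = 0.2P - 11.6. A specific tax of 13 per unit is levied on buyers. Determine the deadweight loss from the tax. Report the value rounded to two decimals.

Rewriting supply in inverse form: P = 58 + 5Q.
Pre-tax equilibrium: 113 - Q = 58 + 5Q gives Q* = 9.1667, P* = 103.8333.
With the tax, buyers' net willingness to pay falls by 13: (113 - 13) - Q = 58 + 5Q, so Q_t = 7. Buyers pay P_b = 106; sellers receive P_s = P_b - 13 = 93.
Deadweight loss is the triangle between the curves from Q_t to Q*: (1/2)(9.1667 - 7)(13) = 14.0833.

14.08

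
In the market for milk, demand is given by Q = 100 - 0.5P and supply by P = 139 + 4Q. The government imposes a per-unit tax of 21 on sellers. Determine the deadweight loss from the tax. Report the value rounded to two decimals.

Rewriting demand in inverse form: P = 200 - 2Q.
Without the tax, 200 - 2Q = 139 + 4Q so Q* = 10.1667 and P* = 179.6667.
A tax on sellers shifts supply up by 21: 200 - 2Q = 139 + 4Q + 21, so Q_t = 6.6667. Buyers pay P_b = 186.6667; sellers receive P_s = P_b - 21 = 165.6667.
Deadweight loss is the triangle between the curves from Q_t to Q*: (1/2)(10.1667 - 6.6667)(21) = 36.75.

36.75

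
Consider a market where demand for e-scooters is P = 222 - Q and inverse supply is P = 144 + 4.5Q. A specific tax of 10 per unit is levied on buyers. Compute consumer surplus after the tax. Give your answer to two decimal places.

Pre-tax equilibrium: 222 - Q = 144 + 4.5Q gives Q* = 14.1818, P* = 207.8182.
With the tax, buyers' net willingness to pay falls by 10: (222 - 10) - Q = 144 + 4.5Q, so Q_t = 12.3636. Buyers pay P_b = 209.6364; sellers receive P_s = P_b - 10 = 199.6364.
CS = (1/2)(Q_t)(222 - P_b) = (1/2)(12.3636)(12.3636) = 76.4298.

76.43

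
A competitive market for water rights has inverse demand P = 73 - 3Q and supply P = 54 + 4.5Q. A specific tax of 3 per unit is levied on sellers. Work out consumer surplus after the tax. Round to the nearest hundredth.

6.83

Pre-tax equilibrium: 73 - 3Q = 54 + 4.5Q gives Q* = 2.5333, P* = 65.4.
With the tax, sellers need 3 more per unit: 73 - 3Q = 54 + 4.5Q + 3, so Q_t = 2.1333. Buyers pay P_b = 66.6; sellers receive P_s = P_b - 3 = 63.6.
CS = (1/2)(Q_t)(73 - P_b) = (1/2)(2.1333)(6.4) = 6.8267.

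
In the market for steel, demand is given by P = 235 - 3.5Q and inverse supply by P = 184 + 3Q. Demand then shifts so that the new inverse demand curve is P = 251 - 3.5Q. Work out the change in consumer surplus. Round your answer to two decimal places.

78.20

Initial equilibrium: Q_0 = 7.8462, P_0 = 207.5385; CS_0 = (1/2)(7.8462)(27.4615) = 107.7337, PS_0 = (1/2)(7.8462)(23.5385) = 92.3432.
New equilibrium: 251 - 3.5Q = 184 + 3Q gives Q_1 = 10.3077, P_1 = 214.9231; CS_1 = 185.9349, PS_1 = 159.3728.
Change in consumer surplus = 185.9349 - 107.7337 = 78.2012.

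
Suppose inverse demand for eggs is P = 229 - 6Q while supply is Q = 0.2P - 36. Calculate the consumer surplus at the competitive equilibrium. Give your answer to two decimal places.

Rewriting supply in inverse form: P = 180 + 5Q.
Equilibrium: 229 - 6Q = 180 + 5Q, so Q* = 4.4545 and P* = 202.2727.
CS is the area between the demand curve and P* from 0 to Q*: (1/2)(4.4545)(26.7273) = 59.5289.

59.53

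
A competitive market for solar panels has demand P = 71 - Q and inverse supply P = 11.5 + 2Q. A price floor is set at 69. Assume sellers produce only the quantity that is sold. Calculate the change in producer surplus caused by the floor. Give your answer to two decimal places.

Without the control, 71 - Q = 11.5 + 2Q so Q* = 19.8333 and P* = 51.1667.
At P = 69, buyers demand (71 - 69)/1 = 2 while sellers would supply more, so the quantity traded is 2 at price 69.
PS goes from (1/2)(19.8333)(39.6667) = 393.3611 to 111 (computed as (69 - 11.5)(2) - (1/2)(2)(2)^2), a change of -282.3611.

-282.36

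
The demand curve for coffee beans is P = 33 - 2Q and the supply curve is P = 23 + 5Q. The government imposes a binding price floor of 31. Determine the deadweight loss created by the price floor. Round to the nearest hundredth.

0.64

Free-market equilibrium: 33 - 2Q = 23 + 5Q gives Q* = 1.4286, P* = 30.1429.
At the floor price 31, quantity demanded is (33 - 31)/2 = 1; demand is the short side, so Q = 1 trades at P = 31.
At Q = 1 the demand price is 31 and the supply price is 28. Deadweight loss is the triangle between the curves from 1 to 1.4286: (1/2)(31 - 28)(1.4286 - 1) = 0.6429.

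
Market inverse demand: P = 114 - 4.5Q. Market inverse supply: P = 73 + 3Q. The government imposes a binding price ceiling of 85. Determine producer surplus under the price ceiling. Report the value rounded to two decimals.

Without the control, 114 - 4.5Q = 73 + 3Q so Q* = 5.4667 and P* = 89.4.
At P = 85, sellers supply (85 - 73)/3 = 4 while buyers want more, so the quantity traded is 4 at price 85.
PS is the triangle above supply below 85: (1/2)(4)(85 - 73) = 24.

24.00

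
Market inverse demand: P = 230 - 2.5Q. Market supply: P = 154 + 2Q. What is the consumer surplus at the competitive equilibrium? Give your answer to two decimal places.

356.54

Setting demand equal to supply, 76 = 4.5Q, so Q* = 16.8889 and P* = 187.7778.
CS is the area between the demand curve and P* from 0 to Q*: (1/2)(16.8889)(42.2222) = 356.5432.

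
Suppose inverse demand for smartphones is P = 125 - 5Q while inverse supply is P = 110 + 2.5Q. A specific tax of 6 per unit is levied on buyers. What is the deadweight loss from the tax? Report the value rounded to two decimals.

2.40

Pre-tax equilibrium: 125 - 5Q = 110 + 2.5Q gives Q* = 2, P* = 115.
With the tax, buyers' net willingness to pay falls by 6: (125 - 6) - 5Q = 110 + 2.5Q, so Q_t = 1.2. Buyers pay P_b = 119; sellers receive P_s = P_b - 6 = 113.
The welfare triangle lost has base Q* - Q_t = 0.8 and height t = 6, so DWL = (1/2)(0.8)(6) = 2.4.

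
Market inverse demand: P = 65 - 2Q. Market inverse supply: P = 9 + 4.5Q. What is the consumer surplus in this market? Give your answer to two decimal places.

74.22

Equilibrium: 65 - 2Q = 9 + 4.5Q, so Q* = 8.6154 and P* = 47.7692.
CS is the area between the demand curve and P* from 0 to Q*: (1/2)(8.6154)(17.2308) = 74.2249.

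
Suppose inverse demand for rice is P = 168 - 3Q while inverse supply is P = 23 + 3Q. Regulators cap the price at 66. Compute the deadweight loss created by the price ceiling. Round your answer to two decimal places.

290.08

Without the control, 168 - 3Q = 23 + 3Q so Q* = 24.1667 and P* = 95.5.
At the ceiling price 66, quantity supplied is (66 - 23)/3 = 14.3333; supply is the short side, so Q = 14.3333 trades at P = 66.
At Q = 14.3333 the demand price is 125 and the supply price is 66. Deadweight loss is the triangle between the curves from 14.3333 to 24.1667: (1/2)(125 - 66)(24.1667 - 14.3333) = 290.0833.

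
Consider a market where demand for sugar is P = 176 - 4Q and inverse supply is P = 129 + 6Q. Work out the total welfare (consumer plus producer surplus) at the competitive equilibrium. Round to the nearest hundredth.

110.45

Set 176 - 4Q = 129 + 6Q, which gives 47 = 10Q, so Q* = 4.7 and P* = 176 - 4(4.7) = 157.2.
Total surplus is the full triangle between the curves from 0 to Q*: (1/2)(4.7)(176 - 129) = 110.45.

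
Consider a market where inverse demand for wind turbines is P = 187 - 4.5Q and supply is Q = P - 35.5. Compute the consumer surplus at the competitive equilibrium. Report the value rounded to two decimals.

Rewriting supply in inverse form: P = 35.5 + Q.
Setting demand equal to supply, 151.5 = 5.5Q, so Q* = 27.5455 and P* = 63.0455.
CS is the area between the demand curve and P* from 0 to Q*: (1/2)(27.5455)(123.9545) = 1707.1921.

1707.19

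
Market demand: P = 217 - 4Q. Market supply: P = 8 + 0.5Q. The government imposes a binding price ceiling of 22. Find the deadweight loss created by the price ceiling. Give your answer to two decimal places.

Without the control, 217 - 4Q = 8 + 0.5Q so Q* = 46.4444 and P* = 31.2222.
At P = 22, sellers supply (22 - 8)/0.5 = 28 while buyers want more, so the quantity traded is 28 at price 22.
At Q = 28 the demand price is 105 and the supply price is 22. Deadweight loss is the triangle between the curves from 28 to 46.4444: (1/2)(105 - 22)(46.4444 - 28) = 765.4444.

765.44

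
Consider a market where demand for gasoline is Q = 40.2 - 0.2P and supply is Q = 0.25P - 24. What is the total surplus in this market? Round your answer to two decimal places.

612.50

Rewriting demand in inverse form: P = 201 - 5Q.
Rewriting supply in inverse form: P = 96 + 4Q.
Setting demand equal to supply, 105 = 9Q, so Q* = 11.6667 and P* = 142.6667.
Total surplus is the full triangle between the curves from 0 to Q*: (1/2)(11.6667)(201 - 96) = 612.5.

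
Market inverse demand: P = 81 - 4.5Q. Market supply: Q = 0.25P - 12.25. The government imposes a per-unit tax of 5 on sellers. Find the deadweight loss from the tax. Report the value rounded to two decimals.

1.47

Rewriting supply in inverse form: P = 49 + 4Q.
Without the tax, 81 - 4.5Q = 49 + 4Q so Q* = 3.7647 and P* = 64.0588.
With the tax, sellers need 5 more per unit: 81 - 4.5Q = 49 + 4Q + 5, so Q_t = 3.1765. Buyers pay P_b = 66.7059; sellers receive P_s = P_b - 5 = 61.7059.
The welfare triangle lost has base Q* - Q_t = 0.5882 and height t = 5, so DWL = (1/2)(0.5882)(5) = 1.4706.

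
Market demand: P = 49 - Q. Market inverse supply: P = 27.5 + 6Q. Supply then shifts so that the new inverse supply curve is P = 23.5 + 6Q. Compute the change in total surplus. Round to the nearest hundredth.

Initial equilibrium: Q_0 = 3.0714, P_0 = 45.9286; CS_0 = (1/2)(3.0714)(3.0714) = 4.7168, PS_0 = (1/2)(3.0714)(18.4286) = 28.301.
New equilibrium: 49 - Q = 23.5 + 6Q gives Q_1 = 3.6429, P_1 = 45.3571; CS_1 = 6.6352, PS_1 = 39.8112.
Change in total surplus = (6.6352 + 39.8112) - (4.7168 + 28.301) = 13.4286.

13.43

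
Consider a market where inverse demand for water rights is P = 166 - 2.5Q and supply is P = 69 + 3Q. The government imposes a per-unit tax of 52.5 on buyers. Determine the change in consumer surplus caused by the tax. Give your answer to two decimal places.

-306.97

Without the tax, 166 - 2.5Q = 69 + 3Q so Q* = 17.6364 and P* = 121.9091.
A tax on buyers shifts demand down by 52.5: (166 - 52.5) - 2.5Q = 69 + 3Q, so Q_t = 8.0909. Buyers pay P_b = 145.7727; sellers receive P_s = P_b - 52.5 = 93.2727.
Consumers lose the trapezoid between P* and P_b out to Q_t plus the triangle from Q_t to Q*: change in CS = 81.8285 - 388.8017 = -306.9731.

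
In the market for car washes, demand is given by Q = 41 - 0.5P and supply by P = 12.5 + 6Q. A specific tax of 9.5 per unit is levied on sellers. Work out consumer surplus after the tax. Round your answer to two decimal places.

56.25

Rewriting demand in inverse form: P = 82 - 2Q.
Without the tax, 82 - 2Q = 12.5 + 6Q so Q* = 8.6875 and P* = 64.625.
A tax on sellers shifts supply up by 9.5: 82 - 2Q = 12.5 + 6Q + 9.5, so Q_t = 7.5. Buyers pay P_b = 67; sellers receive P_s = P_b - 9.5 = 57.5.
CS = (1/2)(Q_t)(82 - P_b) = (1/2)(7.5)(15) = 56.25.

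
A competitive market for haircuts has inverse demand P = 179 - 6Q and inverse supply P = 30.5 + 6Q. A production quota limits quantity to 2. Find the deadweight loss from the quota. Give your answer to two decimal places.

Unrestricted equilibrium: Q* = (179 - 30.5)/(6 + 6) = 12.375.
At Q = 2 the demand price is 179 - 6(2) = 167 and the supply price is 30.5 + 6(2) = 42.5.
Deadweight loss is the triangle between the curves from 2 to 12.375: (1/2)(167 - 42.5)(12.375 - 2) = 645.8438.

645.84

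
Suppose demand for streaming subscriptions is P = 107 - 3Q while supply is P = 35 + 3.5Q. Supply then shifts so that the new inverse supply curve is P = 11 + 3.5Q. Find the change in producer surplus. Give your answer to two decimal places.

167.01

Initial equilibrium: Q_0 = 11.0769, P_0 = 73.7692; CS_0 = (1/2)(11.0769)(33.2308) = 184.0473, PS_0 = (1/2)(11.0769)(38.7692) = 214.7219.
New equilibrium: 107 - 3Q = 11 + 3.5Q gives Q_1 = 14.7692, P_1 = 62.6923; CS_1 = 327.1953, PS_1 = 381.7278.
Change in producer surplus = 381.7278 - 214.7219 = 167.0059.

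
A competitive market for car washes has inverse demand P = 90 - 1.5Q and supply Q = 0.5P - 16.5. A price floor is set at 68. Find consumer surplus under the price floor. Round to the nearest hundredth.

Rewriting supply in inverse form: P = 33 + 2Q.
Without the control, 90 - 1.5Q = 33 + 2Q so Q* = 16.2857 and P* = 65.5714.
At P = 68, buyers demand (90 - 68)/1.5 = 14.6667 while sellers would supply more, so the quantity traded is 14.6667 at price 68.
CS is the triangle under demand above 68: (1/2)(14.6667)(90 - 68) = 161.3333.

161.33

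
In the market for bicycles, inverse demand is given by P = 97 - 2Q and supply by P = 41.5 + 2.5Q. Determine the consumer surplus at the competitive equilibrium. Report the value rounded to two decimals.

152.11

Set 97 - 2Q = 41.5 + 2.5Q, which gives 55.5 = 4.5Q, so Q* = 12.3333 and P* = 97 - 2(12.3333) = 72.3333.
Consumer surplus is the triangle under demand above P*: (1/2)(12.3333)(97 - 72.3333) = (1/2)(12.3333)(24.6667) = 152.1111.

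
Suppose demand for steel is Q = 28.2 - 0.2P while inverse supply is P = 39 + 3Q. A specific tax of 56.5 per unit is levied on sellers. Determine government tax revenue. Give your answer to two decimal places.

321.34

Rewriting demand in inverse form: P = 141 - 5Q.
Without the tax, 141 - 5Q = 39 + 3Q so Q* = 12.75 and P* = 77.25.
With the tax, sellers need 56.5 more per unit: 141 - 5Q = 39 + 3Q + 56.5, so Q_t = 5.6875. Buyers pay P_b = 112.5625; sellers receive P_s = P_b - 56.5 = 56.0625.
Tax revenue = t x Q_t = 56.5 x 5.6875 = 321.3438.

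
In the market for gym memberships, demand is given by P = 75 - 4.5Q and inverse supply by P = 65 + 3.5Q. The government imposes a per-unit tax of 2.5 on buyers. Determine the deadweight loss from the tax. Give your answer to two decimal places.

Pre-tax equilibrium: 75 - 4.5Q = 65 + 3.5Q gives Q* = 1.25, P* = 69.375.
With the tax, buyers' net willingness to pay falls by 2.5: (75 - 2.5) - 4.5Q = 65 + 3.5Q, so Q_t = 0.9375. Buyers pay P_b = 70.7812; sellers receive P_s = P_b - 2.5 = 68.2812.
The welfare triangle lost has base Q* - Q_t = 0.3125 and height t = 2.5, so DWL = (1/2)(0.3125)(2.5) = 0.3906.

0.39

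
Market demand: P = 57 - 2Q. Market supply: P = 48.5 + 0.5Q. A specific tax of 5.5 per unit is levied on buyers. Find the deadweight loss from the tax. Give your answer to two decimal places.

6.05

Without the tax, 57 - 2Q = 48.5 + 0.5Q so Q* = 3.4 and P* = 50.2.
A tax on buyers shifts demand down by 5.5: (57 - 5.5) - 2Q = 48.5 + 0.5Q, so Q_t = 1.2. Buyers pay P_b = 54.6; sellers receive P_s = P_b - 5.5 = 49.1.
Deadweight loss is the triangle between the curves from Q_t to Q*: (1/2)(3.4 - 1.2)(5.5) = 6.05.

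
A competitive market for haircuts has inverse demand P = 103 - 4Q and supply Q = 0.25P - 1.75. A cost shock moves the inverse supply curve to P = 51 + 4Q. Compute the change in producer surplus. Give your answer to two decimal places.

-203.50

Rewriting supply in inverse form: P = 7 + 4Q.
Initial equilibrium: Q_0 = 12, P_0 = 55; CS_0 = (1/2)(12)(48) = 288, PS_0 = (1/2)(12)(48) = 288.
New equilibrium: 103 - 4Q = 51 + 4Q gives Q_1 = 6.5, P_1 = 77; CS_1 = 84.5, PS_1 = 84.5.
Change in producer surplus = 84.5 - 288 = -203.5.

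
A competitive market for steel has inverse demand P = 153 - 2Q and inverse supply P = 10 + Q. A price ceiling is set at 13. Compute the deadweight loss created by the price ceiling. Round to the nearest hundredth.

2992.67

Without the control, 153 - 2Q = 10 + Q so Q* = 47.6667 and P* = 57.6667.
At the ceiling price 13, quantity supplied is (13 - 10)/1 = 3; supply is the short side, so Q = 3 trades at P = 13.
At Q = 3 the demand price is 147 and the supply price is 13. Deadweight loss is the triangle between the curves from 3 to 47.6667: (1/2)(147 - 13)(47.6667 - 3) = 2992.6667.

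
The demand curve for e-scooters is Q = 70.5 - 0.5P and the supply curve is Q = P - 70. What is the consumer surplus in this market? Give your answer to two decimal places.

560.11

Rewriting demand in inverse form: P = 141 - 2Q.
Rewriting supply in inverse form: P = 70 + Q.
Equilibrium: 141 - 2Q = 70 + Q, so Q* = 23.6667 and P* = 93.6667.
CS is the area between the demand curve and P* from 0 to Q*: (1/2)(23.6667)(47.3333) = 560.1111.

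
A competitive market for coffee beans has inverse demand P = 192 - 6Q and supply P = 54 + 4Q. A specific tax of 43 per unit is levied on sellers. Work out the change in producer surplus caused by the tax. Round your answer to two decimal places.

Without the tax, 192 - 6Q = 54 + 4Q so Q* = 13.8 and P* = 109.2.
With the tax, sellers need 43 more per unit: 192 - 6Q = 54 + 4Q + 43, so Q_t = 9.5. Buyers pay P_b = 135; sellers receive P_s = P_b - 43 = 92.
Producers lose the trapezoid between P_s and P* out to Q_t plus the triangle from Q_t to Q*: change in PS = 180.5 - 380.88 = -200.38.

-200.38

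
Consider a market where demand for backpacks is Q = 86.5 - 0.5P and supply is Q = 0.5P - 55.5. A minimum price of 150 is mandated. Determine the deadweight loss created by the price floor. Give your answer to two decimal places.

Rewriting demand in inverse form: P = 173 - 2Q.
Rewriting supply in inverse form: P = 111 + 2Q.
Free-market equilibrium: 173 - 2Q = 111 + 2Q gives Q* = 15.5, P* = 142.
At the floor price 150, quantity demanded is (173 - 150)/2 = 11.5; demand is the short side, so Q = 11.5 trades at P = 150.
The lost-trades triangle has base Q* - 11.5 = 4 and height equal to the gap between the curves at Q = 11.5, which is 150 - 134 = 16. DWL = (1/2)(4)(16) = 32.

32.00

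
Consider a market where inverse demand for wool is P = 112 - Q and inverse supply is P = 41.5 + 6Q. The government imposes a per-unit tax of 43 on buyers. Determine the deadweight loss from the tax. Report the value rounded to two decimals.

Without the tax, 112 - Q = 41.5 + 6Q so Q* = 10.0714 and P* = 101.9286.
A tax on buyers shifts demand down by 43: (112 - 43) - Q = 41.5 + 6Q, so Q_t = 3.9286. Buyers pay P_b = 108.0714; sellers receive P_s = P_b - 43 = 65.0714.
The welfare triangle lost has base Q* - Q_t = 6.1429 and height t = 43, so DWL = (1/2)(6.1429)(43) = 132.0714.

132.07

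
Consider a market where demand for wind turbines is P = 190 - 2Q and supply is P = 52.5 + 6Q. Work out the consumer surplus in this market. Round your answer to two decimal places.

Set 190 - 2Q = 52.5 + 6Q, which gives 137.5 = 8Q, so Q* = 17.1875 and P* = 190 - 2(17.1875) = 155.625.
CS is the area between the demand curve and P* from 0 to Q*: (1/2)(17.1875)(34.375) = 295.4102.

295.41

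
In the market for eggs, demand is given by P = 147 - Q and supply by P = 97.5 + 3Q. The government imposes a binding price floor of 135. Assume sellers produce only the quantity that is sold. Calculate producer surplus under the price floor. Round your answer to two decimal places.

234.00

Without the control, 147 - Q = 97.5 + 3Q so Q* = 12.375 and P* = 134.625.
At P = 135, buyers demand (147 - 135)/1 = 12 while sellers would supply more, so the quantity traded is 12 at price 135.
The supply price at Q = 12 is 133.5. PS is the trapezoid between 135 and supply over [0, 12]: (1/2)[(135 - 97.5) + (135 - 133.5)](12) = 234.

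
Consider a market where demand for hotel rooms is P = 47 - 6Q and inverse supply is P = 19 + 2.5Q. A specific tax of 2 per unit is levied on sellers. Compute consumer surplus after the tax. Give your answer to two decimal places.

Pre-tax equilibrium: 47 - 6Q = 19 + 2.5Q gives Q* = 3.2941, P* = 27.2353.
A tax on sellers shifts supply up by 2: 47 - 6Q = 19 + 2.5Q + 2, so Q_t = 3.0588. Buyers pay P_b = 28.6471; sellers receive P_s = P_b - 2 = 26.6471.
CS = (1/2)(Q_t)(47 - P_b) = (1/2)(3.0588)(18.3529) = 28.0692.

28.07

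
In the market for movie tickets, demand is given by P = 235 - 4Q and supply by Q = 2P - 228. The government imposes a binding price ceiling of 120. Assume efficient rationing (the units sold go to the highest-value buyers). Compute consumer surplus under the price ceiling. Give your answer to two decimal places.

1092.00

Rewriting supply in inverse form: P = 114 + 0.5Q.
Without the control, 235 - 4Q = 114 + 0.5Q so Q* = 26.8889 and P* = 127.4444.
At P = 120, sellers supply (120 - 114)/0.5 = 12 while buyers want more, so the quantity traded is 12 at price 120.
The demand price at Q = 12 is 187. CS is the trapezoid between demand and 120 over [0, 12]: (1/2)[(235 - 120) + (187 - 120)](12) = 1092.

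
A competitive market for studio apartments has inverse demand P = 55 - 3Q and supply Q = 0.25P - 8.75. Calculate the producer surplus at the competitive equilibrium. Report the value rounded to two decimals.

Rewriting supply in inverse form: P = 35 + 4Q.
Setting demand equal to supply, 20 = 7Q, so Q* = 2.8571 and P* = 46.4286.
Producer surplus is the triangle above supply below P*: (1/2)(2.8571)(46.4286 - 35) = (1/2)(2.8571)(11.4286) = 16.3265.

16.33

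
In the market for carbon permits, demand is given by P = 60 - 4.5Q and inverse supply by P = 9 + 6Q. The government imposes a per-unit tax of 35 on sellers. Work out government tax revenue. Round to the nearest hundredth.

Without the tax, 60 - 4.5Q = 9 + 6Q so Q* = 4.8571 and P* = 38.1429.
With the tax, sellers need 35 more per unit: 60 - 4.5Q = 9 + 6Q + 35, so Q_t = 1.5238. Buyers pay P_b = 53.1429; sellers receive P_s = P_b - 35 = 18.1429.
Tax revenue = t x Q_t = 35 x 1.5238 = 53.3333.

53.33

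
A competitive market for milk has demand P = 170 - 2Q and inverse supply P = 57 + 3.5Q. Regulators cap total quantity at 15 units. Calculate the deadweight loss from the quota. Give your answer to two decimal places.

84.57

Without the quota, 170 - 2Q = 57 + 3.5Q gives Q* = 20.5455.
At Q = 15 the demand price is 170 - 2(15) = 140 and the supply price is 57 + 3.5(15) = 109.5.
Deadweight loss is the triangle between the curves from 15 to 20.5455: (1/2)(140 - 109.5)(20.5455 - 15) = 84.5682.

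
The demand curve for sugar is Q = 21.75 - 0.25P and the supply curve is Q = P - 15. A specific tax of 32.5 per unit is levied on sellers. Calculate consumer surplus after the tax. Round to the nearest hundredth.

Rewriting demand in inverse form: P = 87 - 4Q.
Rewriting supply in inverse form: P = 15 + Q.
Pre-tax equilibrium: 87 - 4Q = 15 + Q gives Q* = 14.4, P* = 29.4.
With the tax, sellers need 32.5 more per unit: 87 - 4Q = 15 + Q + 32.5, so Q_t = 7.9. Buyers pay P_b = 55.4; sellers receive P_s = P_b - 32.5 = 22.9.
CS = (1/2)(Q_t)(87 - P_b) = (1/2)(7.9)(31.6) = 124.82.

124.82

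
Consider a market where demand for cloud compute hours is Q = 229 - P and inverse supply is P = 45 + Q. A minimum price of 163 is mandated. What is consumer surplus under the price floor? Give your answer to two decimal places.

Rewriting demand in inverse form: P = 229 - Q.
Without the control, 229 - Q = 45 + Q so Q* = 92 and P* = 137.
At P = 163, buyers demand (229 - 163)/1 = 66 while sellers would supply more, so the quantity traded is 66 at price 163.
CS is the triangle under demand above 163: (1/2)(66)(229 - 163) = 2178.

2178.00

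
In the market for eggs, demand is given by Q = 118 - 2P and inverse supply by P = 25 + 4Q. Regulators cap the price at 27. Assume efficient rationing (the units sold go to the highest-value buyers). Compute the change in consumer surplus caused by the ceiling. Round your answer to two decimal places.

Rewriting demand in inverse form: P = 59 - 0.5Q.
Free-market equilibrium: 59 - 0.5Q = 25 + 4Q gives Q* = 7.5556, P* = 55.2222.
At the ceiling price 27, quantity supplied is (27 - 25)/4 = 0.5; supply is the short side, so Q = 0.5 trades at P = 27.
CS goes from (1/2)(7.5556)(3.7778) = 14.2716 to 15.9375 (computed as (59 - 27)(0.5) - (1/2)(0.5)(0.5)^2), a change of 1.6659.

1.67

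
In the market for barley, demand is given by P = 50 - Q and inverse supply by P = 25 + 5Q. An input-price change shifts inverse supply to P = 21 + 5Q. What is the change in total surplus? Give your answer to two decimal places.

18.00

Initial equilibrium: Q_0 = 4.1667, P_0 = 45.8333; CS_0 = (1/2)(4.1667)(4.1667) = 8.6806, PS_0 = (1/2)(4.1667)(20.8333) = 43.4028.
New equilibrium: 50 - Q = 21 + 5Q gives Q_1 = 4.8333, P_1 = 45.1667; CS_1 = 11.6806, PS_1 = 58.4028.
Change in total surplus = (11.6806 + 58.4028) - (8.6806 + 43.4028) = 18.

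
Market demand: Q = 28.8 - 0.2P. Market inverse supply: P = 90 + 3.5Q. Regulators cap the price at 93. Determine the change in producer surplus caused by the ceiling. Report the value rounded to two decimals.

Rewriting demand in inverse form: P = 144 - 5Q.
Free-market equilibrium: 144 - 5Q = 90 + 3.5Q gives Q* = 6.3529, P* = 112.2353.
At P = 93, sellers supply (93 - 90)/3.5 = 0.8571 while buyers want more, so the quantity traded is 0.8571 at price 93.
PS goes from (1/2)(6.3529)(22.2353) = 70.6298 to 1.2857 (computed as (93 - 90)(0.8571) - (1/2)(3.5)(0.8571)^2), a change of -69.344.

-69.34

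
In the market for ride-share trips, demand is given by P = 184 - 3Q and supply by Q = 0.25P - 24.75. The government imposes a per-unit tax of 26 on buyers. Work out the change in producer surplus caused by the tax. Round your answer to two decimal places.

Rewriting supply in inverse form: P = 99 + 4Q.
Pre-tax equilibrium: 184 - 3Q = 99 + 4Q gives Q* = 12.1429, P* = 147.5714.
A tax on buyers shifts demand down by 26: (184 - 26) - 3Q = 99 + 4Q, so Q_t = 8.4286. Buyers pay P_b = 158.7143; sellers receive P_s = P_b - 26 = 132.7143.
PS falls from (1/2)(12.1429)(48.5714) = 294.898 to (1/2)(8.4286)(33.7143) = 142.0816, a change of -152.8163.

-152.82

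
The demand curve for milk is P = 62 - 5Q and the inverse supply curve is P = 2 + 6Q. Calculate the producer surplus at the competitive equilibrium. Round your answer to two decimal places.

Equilibrium: 62 - 5Q = 2 + 6Q, so Q* = 5.4545 and P* = 34.7273.
Producer surplus is the triangle above supply below P*: (1/2)(5.4545)(34.7273 - 2) = (1/2)(5.4545)(32.7273) = 89.2562.

89.26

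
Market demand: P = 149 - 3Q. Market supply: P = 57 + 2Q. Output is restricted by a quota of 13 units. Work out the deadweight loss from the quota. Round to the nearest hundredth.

72.90

Without the quota, 149 - 3Q = 57 + 2Q gives Q* = 18.4.
At Q = 13 the demand price is 149 - 3(13) = 110 and the supply price is 57 + 2(13) = 83.
Deadweight loss is the triangle between the curves from 13 to 18.4: (1/2)(110 - 83)(18.4 - 13) = 72.9.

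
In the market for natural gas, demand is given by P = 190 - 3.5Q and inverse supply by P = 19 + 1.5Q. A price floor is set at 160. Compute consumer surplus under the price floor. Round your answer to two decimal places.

Without the control, 190 - 3.5Q = 19 + 1.5Q so Q* = 34.2 and P* = 70.3.
At the floor price 160, quantity demanded is (190 - 160)/3.5 = 8.5714; demand is the short side, so Q = 8.5714 trades at P = 160.
CS is the triangle under demand above 160: (1/2)(8.5714)(190 - 160) = 128.5714.

128.57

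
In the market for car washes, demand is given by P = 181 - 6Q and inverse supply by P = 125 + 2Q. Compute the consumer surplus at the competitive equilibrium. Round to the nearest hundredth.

147.00

Setting demand equal to supply, 56 = 8Q, so Q* = 7 and P* = 139.
Consumer surplus is the triangle under demand above P*: (1/2)(7)(181 - 139) = (1/2)(7)(42) = 147.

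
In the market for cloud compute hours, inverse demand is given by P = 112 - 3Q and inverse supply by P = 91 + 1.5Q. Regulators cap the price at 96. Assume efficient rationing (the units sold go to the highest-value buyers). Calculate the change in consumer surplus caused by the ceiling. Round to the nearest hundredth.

4.00

Without the control, 112 - 3Q = 91 + 1.5Q so Q* = 4.6667 and P* = 98.
At P = 96, sellers supply (96 - 91)/1.5 = 3.3333 while buyers want more, so the quantity traded is 3.3333 at price 96.
CS goes from (1/2)(4.6667)(14) = 32.6667 to 36.6667 (computed as (112 - 96)(3.3333) - (1/2)(3)(3.3333)^2), a change of 4.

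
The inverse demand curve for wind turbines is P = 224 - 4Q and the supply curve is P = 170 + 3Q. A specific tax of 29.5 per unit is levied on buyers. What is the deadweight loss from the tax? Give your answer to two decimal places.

62.16

Pre-tax equilibrium: 224 - 4Q = 170 + 3Q gives Q* = 7.7143, P* = 193.1429.
A tax on buyers shifts demand down by 29.5: (224 - 29.5) - 4Q = 170 + 3Q, so Q_t = 3.5. Buyers pay P_b = 210; sellers receive P_s = P_b - 29.5 = 180.5.
Deadweight loss is the triangle between the curves from Q_t to Q*: (1/2)(7.7143 - 3.5)(29.5) = 62.1607.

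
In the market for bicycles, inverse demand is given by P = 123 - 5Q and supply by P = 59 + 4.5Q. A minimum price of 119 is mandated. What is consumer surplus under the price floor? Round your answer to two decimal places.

Without the control, 123 - 5Q = 59 + 4.5Q so Q* = 6.7368 and P* = 89.3158.
At the floor price 119, quantity demanded is (123 - 119)/5 = 0.8; demand is the short side, so Q = 0.8 trades at P = 119.
CS is the triangle under demand above 119: (1/2)(0.8)(123 - 119) = 1.6.

1.60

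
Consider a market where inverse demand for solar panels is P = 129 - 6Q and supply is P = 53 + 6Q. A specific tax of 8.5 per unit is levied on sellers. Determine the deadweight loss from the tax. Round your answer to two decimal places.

Pre-tax equilibrium: 129 - 6Q = 53 + 6Q gives Q* = 6.3333, P* = 91.
With the tax, sellers need 8.5 more per unit: 129 - 6Q = 53 + 6Q + 8.5, so Q_t = 5.625. Buyers pay P_b = 95.25; sellers receive P_s = P_b - 8.5 = 86.75.
The welfare triangle lost has base Q* - Q_t = 0.7083 and height t = 8.5, so DWL = (1/2)(0.7083)(8.5) = 3.0104.

3.01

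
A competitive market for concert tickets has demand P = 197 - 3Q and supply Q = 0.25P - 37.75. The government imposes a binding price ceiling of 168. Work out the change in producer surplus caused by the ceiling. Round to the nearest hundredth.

Rewriting supply in inverse form: P = 151 + 4Q.
Free-market equilibrium: 197 - 3Q = 151 + 4Q gives Q* = 6.5714, P* = 177.2857.
At the ceiling price 168, quantity supplied is (168 - 151)/4 = 4.25; supply is the short side, so Q = 4.25 trades at P = 168.
PS goes from (1/2)(6.5714)(26.2857) = 86.3673 to 36.125 (computed as (168 - 151)(4.25) - (1/2)(4)(4.25)^2), a change of -50.2423.

-50.24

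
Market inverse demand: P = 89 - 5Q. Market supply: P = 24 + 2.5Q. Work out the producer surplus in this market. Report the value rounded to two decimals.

Set 89 - 5Q = 24 + 2.5Q, which gives 65 = 7.5Q, so Q* = 8.6667 and P* = 89 - 5(8.6667) = 45.6667.
The supply curve's price intercept is 24, so PS = (1/2)(Q*)(P* - 24) = (1/2)(8.6667)(21.6667) = 93.8889.

93.89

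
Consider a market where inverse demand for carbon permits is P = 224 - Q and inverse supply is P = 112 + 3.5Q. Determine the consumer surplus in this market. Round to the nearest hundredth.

Set 224 - Q = 112 + 3.5Q, which gives 112 = 4.5Q, so Q* = 24.8889 and P* = 224 - (24.8889) = 199.1111.
The demand choke price is 224, so CS = (1/2)(Q*)(224 - P*) = (1/2)(24.8889)(24.8889) = 309.7284.

309.73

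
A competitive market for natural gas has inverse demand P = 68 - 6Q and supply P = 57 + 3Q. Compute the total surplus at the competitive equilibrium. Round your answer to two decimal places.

Set 68 - 6Q = 57 + 3Q, which gives 11 = 9Q, so Q* = 1.2222 and P* = 68 - 6(1.2222) = 60.6667.
Total surplus is the full triangle between the curves from 0 to Q*: (1/2)(1.2222)(68 - 57) = 6.7222.

6.72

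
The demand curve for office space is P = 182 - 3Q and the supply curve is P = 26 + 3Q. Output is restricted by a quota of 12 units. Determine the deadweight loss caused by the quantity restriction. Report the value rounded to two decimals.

Unrestricted equilibrium: Q* = (182 - 26)/(3 + 3) = 26.
At Q = 12 the demand price is 182 - 3(12) = 146 and the supply price is 26 + 3(12) = 62.
Deadweight loss is the triangle between the curves from 12 to 26: (1/2)(146 - 62)(26 - 12) = 588.

588.00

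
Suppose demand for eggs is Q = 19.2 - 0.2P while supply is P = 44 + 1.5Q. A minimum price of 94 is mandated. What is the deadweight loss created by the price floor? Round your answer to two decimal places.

Rewriting demand in inverse form: P = 96 - 5Q.
Free-market equilibrium: 96 - 5Q = 44 + 1.5Q gives Q* = 8, P* = 56.
At P = 94, buyers demand (96 - 94)/5 = 0.4 while sellers would supply more, so the quantity traded is 0.4 at price 94.
At Q = 0.4 the demand price is 94 and the supply price is 44.6. Deadweight loss is the triangle between the curves from 0.4 to 8: (1/2)(94 - 44.6)(8 - 0.4) = 187.72.

187.72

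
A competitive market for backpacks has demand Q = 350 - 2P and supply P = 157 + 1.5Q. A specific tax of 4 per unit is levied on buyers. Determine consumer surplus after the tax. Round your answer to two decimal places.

Rewriting demand in inverse form: P = 175 - 0.5Q.
Pre-tax equilibrium: 175 - 0.5Q = 157 + 1.5Q gives Q* = 9, P* = 170.5.
A tax on buyers shifts demand down by 4: (175 - 4) - 0.5Q = 157 + 1.5Q, so Q_t = 7. Buyers pay P_b = 171.5; sellers receive P_s = P_b - 4 = 167.5.
Consumer surplus is the triangle under demand above P_b: (1/2)(7)(175 - 171.5) = 12.25.

12.25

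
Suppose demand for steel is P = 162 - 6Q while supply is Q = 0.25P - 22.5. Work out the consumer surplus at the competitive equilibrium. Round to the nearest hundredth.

155.52

Rewriting supply in inverse form: P = 90 + 4Q.
Set 162 - 6Q = 90 + 4Q, which gives 72 = 10Q, so Q* = 7.2 and P* = 162 - 6(7.2) = 118.8.
Consumer surplus is the triangle under demand above P*: (1/2)(7.2)(162 - 118.8) = (1/2)(7.2)(43.2) = 155.52.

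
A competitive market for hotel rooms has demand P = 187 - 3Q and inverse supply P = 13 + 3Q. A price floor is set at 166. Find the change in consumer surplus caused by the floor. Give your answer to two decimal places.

-1188.00

Without the control, 187 - 3Q = 13 + 3Q so Q* = 29 and P* = 100.
At P = 166, buyers demand (187 - 166)/3 = 7 while sellers would supply more, so the quantity traded is 7 at price 166.
CS goes from (1/2)(29)(87) = 1261.5 to 73.5 (computed as (187 - 166)(7) - (1/2)(3)(7)^2), a change of -1188.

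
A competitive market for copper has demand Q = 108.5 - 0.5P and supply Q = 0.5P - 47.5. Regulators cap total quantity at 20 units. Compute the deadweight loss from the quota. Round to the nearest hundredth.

Rewriting demand in inverse form: P = 217 - 2Q.
Rewriting supply in inverse form: P = 95 + 2Q.
Unrestricted equilibrium: Q* = (217 - 95)/(2 + 2) = 30.5.
At Q = 20 the demand price is 217 - 2(20) = 177 and the supply price is 95 + 2(20) = 135.
Deadweight loss is the triangle between the curves from 20 to 30.5: (1/2)(177 - 135)(30.5 - 20) = 220.5.

220.50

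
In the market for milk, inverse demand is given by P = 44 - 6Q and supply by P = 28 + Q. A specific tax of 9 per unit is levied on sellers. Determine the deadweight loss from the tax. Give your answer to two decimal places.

Pre-tax equilibrium: 44 - 6Q = 28 + Q gives Q* = 2.2857, P* = 30.2857.
A tax on sellers shifts supply up by 9: 44 - 6Q = 28 + Q + 9, so Q_t = 1. Buyers pay P_b = 38; sellers receive P_s = P_b - 9 = 29.
The welfare triangle lost has base Q* - Q_t = 1.2857 and height t = 9, so DWL = (1/2)(1.2857)(9) = 5.7857.

5.79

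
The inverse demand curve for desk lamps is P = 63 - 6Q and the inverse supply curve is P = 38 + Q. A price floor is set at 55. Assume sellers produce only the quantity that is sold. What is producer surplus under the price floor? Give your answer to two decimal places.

Free-market equilibrium: 63 - 6Q = 38 + Q gives Q* = 3.5714, P* = 41.5714.
At the floor price 55, quantity demanded is (63 - 55)/6 = 1.3333; demand is the short side, so Q = 1.3333 trades at P = 55.
The supply price at Q = 1.3333 is 39.3333. PS is the trapezoid between 55 and supply over [0, 1.3333]: (1/2)[(55 - 38) + (55 - 39.3333)](1.3333) = 21.7778.

21.78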